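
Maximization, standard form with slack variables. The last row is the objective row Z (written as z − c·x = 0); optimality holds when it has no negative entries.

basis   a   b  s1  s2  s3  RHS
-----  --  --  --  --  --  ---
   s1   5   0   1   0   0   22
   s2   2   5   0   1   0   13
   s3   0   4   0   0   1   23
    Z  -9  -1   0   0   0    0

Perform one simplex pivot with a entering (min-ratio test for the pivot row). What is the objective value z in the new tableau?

Ratio test on column a — row 1: 22/5 = 22/5; row 2: 13/2 = 13/2; row 3: entry 0 ≤ 0. Minimum is 22/5 at row 1 (s1 leaves); pivot element 5.
Pivot on row 1; the Z-row RHS becomes 0 − (-9)·(22/5) = 198/5.

198/5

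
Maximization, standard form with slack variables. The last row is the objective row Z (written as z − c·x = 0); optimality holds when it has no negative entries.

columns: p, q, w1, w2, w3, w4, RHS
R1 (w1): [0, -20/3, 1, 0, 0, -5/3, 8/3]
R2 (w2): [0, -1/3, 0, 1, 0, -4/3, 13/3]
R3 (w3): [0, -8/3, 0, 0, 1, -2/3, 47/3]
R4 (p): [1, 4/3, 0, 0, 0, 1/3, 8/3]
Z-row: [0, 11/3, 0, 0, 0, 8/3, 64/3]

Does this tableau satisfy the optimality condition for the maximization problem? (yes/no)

yes

Every Z-row coefficient is ≥ 0, so the tableau is optimal.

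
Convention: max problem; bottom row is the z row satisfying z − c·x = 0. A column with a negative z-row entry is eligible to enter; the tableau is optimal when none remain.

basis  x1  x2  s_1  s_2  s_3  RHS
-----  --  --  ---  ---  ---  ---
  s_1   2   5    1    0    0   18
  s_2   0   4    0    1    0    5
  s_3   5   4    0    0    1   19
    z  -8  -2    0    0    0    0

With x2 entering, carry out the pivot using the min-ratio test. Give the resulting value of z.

5/2

Ratio test on column x2 — row 1: 18/5 = 18/5; row 2: 5/4 = 5/4; row 3: 19/4 = 19/4. Minimum is 5/4 at row 2 (s_2 leaves); pivot element 4.
Pivot on row 2; the z-row RHS becomes 0 − (-2)·(5/4) = 5/2.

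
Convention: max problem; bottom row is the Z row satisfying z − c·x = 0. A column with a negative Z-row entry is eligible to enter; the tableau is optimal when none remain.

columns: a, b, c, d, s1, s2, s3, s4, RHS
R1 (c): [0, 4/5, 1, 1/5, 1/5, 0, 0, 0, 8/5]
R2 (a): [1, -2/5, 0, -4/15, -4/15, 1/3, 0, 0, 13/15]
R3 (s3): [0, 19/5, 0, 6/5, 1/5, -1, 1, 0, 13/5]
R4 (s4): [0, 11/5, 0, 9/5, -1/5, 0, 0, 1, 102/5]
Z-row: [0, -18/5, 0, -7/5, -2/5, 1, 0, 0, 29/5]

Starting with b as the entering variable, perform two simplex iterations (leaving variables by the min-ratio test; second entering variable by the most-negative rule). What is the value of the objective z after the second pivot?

53/6

Ratio test on column b — row 1: (8/5)/(4/5) = 2; row 2: entry -2/5 ≤ 0; row 3: (13/5)/(19/5) = 13/19; row 4: (102/5)/(11/5) = 102/11. Minimum is 13/19 at row 3 (s3 leaves); pivot element 19/5.
Pivot on row 3; the Z-row RHS becomes 29/5 − (-18/5)·(13/19) = 157/19.
Next entering variable (most negative Z-row entry -5/19): d.
Ratio test on column d — row 1: entry -1/19 ≤ 0; row 2: entry -8/57 ≤ 0; row 3: (13/19)/(6/19) = 13/6; row 4: (359/19)/(21/19) = 359/21. Minimum is 13/6 at row 3 (b leaves); pivot element 6/19.
After the second pivot the Z-row RHS is 157/19 − (-5/19)·(13/6) = 53/6.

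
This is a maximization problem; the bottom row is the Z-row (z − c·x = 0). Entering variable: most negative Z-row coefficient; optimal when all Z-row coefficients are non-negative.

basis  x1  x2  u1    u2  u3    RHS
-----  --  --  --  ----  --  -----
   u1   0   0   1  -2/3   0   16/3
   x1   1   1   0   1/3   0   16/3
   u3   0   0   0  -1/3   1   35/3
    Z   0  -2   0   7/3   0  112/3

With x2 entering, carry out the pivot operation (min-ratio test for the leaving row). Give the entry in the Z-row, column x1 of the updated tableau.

2

Ratio test on column x2 — row 1: entry 0 ≤ 0; row 2: (16/3)/1 = 16/3; row 3: entry 0 ≤ 0. Minimum is 16/3 at row 2 (x1 leaves); pivot element 1.
Divide row 2 by 1; eliminate column x2 from the other rows.
Z-row update in column x1: 0 − (-2)·1 = 2.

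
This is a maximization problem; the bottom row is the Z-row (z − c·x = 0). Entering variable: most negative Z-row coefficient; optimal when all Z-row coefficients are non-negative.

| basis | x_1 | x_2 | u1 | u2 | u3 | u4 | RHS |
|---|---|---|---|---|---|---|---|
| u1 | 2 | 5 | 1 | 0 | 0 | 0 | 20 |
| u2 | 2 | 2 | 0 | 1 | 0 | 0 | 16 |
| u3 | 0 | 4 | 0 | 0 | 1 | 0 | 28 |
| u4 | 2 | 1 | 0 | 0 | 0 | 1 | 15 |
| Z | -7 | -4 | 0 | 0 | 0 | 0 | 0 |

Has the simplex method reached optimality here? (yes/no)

The Z-row has a negative entry -7 in column x_1, so it is not optimal.

no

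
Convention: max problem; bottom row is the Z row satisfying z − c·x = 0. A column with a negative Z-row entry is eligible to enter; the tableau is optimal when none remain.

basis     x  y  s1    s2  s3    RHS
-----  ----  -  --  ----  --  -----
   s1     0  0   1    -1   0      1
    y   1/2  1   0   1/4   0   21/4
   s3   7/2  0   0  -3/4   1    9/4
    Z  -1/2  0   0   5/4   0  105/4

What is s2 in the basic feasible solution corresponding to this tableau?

s2 is not in the basis, so in the current basic feasible solution s2 = 0.

0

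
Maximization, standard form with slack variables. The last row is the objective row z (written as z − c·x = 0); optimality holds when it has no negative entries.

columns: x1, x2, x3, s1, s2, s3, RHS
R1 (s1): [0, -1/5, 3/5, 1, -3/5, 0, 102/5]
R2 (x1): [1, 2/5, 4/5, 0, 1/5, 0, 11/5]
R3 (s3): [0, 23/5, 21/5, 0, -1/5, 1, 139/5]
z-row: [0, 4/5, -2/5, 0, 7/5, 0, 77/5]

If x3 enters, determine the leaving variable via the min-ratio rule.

Column x3 entries and ratios — s1: (102/5)/(3/5) = 34; x1: (11/5)/(4/5) = 11/4; s3: (139/5)/(21/5) = 139/21.
Smallest ratio is 11/4 in the row of x1, so x1 leaves.

x1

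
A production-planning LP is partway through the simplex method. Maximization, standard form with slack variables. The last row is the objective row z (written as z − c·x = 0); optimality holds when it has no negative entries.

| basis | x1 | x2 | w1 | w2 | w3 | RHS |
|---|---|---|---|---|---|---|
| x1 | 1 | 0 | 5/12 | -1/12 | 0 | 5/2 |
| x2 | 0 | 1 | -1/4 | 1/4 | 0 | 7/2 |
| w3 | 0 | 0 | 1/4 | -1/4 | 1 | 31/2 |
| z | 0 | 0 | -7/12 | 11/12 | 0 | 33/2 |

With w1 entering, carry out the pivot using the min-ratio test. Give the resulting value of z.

20

Ratio test on column w1 — row 1: (5/2)/(5/12) = 6; row 2: entry -1/4 ≤ 0; row 3: (31/2)/(1/4) = 62. Minimum is 6 at row 1 (x1 leaves); pivot element 5/12.
Pivot on row 1; the z-row RHS becomes 33/2 − (-7/12)·6 = 20.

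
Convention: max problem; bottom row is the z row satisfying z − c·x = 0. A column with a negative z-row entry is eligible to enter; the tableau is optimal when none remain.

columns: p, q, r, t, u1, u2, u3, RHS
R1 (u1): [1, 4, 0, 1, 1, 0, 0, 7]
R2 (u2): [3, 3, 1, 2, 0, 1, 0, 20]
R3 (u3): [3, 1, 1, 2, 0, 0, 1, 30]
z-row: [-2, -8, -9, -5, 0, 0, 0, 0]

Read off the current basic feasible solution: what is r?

0

r is not in the basis, so in the current basic feasible solution r = 0.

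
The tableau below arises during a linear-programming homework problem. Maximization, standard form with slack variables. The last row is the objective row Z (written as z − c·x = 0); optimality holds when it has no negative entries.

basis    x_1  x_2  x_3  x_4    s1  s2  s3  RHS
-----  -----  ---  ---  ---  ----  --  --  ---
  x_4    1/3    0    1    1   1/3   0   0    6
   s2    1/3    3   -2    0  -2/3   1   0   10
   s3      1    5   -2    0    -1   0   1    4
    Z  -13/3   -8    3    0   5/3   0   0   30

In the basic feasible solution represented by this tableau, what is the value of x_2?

x_2 is not in the basis, so in the current basic feasible solution x_2 = 0.

0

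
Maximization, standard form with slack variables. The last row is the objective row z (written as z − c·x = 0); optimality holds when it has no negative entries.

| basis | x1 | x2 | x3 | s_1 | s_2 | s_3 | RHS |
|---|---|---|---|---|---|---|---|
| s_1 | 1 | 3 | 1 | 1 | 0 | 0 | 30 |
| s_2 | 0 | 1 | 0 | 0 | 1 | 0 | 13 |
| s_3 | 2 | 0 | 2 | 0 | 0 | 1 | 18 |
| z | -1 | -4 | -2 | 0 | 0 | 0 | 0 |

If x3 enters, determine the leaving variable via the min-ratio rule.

s_3

Column x3 entries and ratios — s_1: 30/1 = 30; s_2: 0 ≤ 0, skip; s_3: 18/2 = 9.
Smallest ratio is 9 in the row of s_3, so s_3 leaves.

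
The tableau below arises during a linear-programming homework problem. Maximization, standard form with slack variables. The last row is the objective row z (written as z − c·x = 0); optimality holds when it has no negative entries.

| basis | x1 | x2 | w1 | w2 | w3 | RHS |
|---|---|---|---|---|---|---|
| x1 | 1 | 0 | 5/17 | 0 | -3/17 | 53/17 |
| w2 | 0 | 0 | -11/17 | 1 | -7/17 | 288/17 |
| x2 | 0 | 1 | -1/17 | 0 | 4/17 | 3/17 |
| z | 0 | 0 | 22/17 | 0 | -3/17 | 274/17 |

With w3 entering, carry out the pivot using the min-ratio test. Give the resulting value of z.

Ratio test on column w3 — row 1: entry -3/17 ≤ 0; row 2: entry -7/17 ≤ 0; row 3: (3/17)/(4/17) = 3/4. Minimum is 3/4 at row 3 (x2 leaves); pivot element 4/17.
Pivot on row 3; the z-row RHS becomes 274/17 − (-3/17)·(3/4) = 65/4.

65/4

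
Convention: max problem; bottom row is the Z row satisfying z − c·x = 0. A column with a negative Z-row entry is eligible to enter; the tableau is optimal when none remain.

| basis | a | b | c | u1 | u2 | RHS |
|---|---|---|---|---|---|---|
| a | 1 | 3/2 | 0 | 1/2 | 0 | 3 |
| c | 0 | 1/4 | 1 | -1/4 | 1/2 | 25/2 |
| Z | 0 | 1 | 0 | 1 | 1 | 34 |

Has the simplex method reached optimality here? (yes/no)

yes

Every Z-row coefficient is ≥ 0, so the tableau is optimal.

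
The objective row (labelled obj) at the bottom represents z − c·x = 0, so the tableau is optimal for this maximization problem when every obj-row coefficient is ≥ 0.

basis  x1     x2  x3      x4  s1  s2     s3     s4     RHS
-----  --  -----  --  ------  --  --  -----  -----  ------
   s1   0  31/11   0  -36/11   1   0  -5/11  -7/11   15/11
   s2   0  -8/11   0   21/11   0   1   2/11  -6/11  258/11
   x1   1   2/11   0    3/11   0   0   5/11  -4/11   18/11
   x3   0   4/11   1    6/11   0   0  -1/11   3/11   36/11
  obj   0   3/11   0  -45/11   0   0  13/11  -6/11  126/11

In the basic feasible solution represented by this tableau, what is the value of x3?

36/11

x3 is basic (row 4); its value is the RHS of that row, 36/11.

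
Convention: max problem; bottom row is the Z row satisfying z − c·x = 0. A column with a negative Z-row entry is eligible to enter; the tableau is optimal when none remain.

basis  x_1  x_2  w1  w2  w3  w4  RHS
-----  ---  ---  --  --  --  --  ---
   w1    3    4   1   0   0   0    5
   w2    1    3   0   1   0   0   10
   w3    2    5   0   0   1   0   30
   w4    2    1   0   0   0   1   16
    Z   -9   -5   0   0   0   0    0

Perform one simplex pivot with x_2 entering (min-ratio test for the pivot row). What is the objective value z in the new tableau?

Ratio test on column x_2 — row 1: 5/4 = 5/4; row 2: 10/3 = 10/3; row 3: 30/5 = 6; row 4: 16/1 = 16. Minimum is 5/4 at row 1 (w1 leaves); pivot element 4.
Pivot on row 1; the Z-row RHS becomes 0 − (-5)·(5/4) = 25/4.

25/4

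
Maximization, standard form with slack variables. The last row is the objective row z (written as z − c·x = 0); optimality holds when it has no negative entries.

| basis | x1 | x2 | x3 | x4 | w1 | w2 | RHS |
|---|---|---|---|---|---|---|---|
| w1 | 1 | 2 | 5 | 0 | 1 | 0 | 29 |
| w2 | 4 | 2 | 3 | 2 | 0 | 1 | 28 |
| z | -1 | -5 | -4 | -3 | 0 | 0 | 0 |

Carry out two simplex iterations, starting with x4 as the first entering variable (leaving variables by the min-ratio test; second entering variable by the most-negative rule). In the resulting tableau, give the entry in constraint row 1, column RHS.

Ratio test on column x4 — row 1: entry 0 ≤ 0; row 2: 28/2 = 14. Minimum is 14 at row 2 (w2 leaves); pivot element 2.
Divide row 2 by 2; eliminate column x4 from the other rows.
Second iteration: most negative z-row entry is -2 in column x2, so x2 enters.
Ratio test on column x2 — row 1: 29/2 = 29/2; row 2: 14/1 = 14. Minimum is 14 at row 2 (x4 leaves); pivot element 1.
Divide row 2 by 1; eliminate column x2 from the other rows.
After both pivots, the entry at constraint row 1, column RHS is 1.

1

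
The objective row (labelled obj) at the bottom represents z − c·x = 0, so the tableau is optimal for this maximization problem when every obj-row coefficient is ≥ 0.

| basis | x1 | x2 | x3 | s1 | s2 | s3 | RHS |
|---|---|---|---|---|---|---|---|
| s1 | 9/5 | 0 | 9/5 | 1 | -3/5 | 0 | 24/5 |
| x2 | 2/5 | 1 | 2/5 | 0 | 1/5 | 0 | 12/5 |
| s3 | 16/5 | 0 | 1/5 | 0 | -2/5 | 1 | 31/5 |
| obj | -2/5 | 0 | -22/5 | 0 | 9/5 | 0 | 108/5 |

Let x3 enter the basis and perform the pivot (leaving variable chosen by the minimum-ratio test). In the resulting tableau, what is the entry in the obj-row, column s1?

Ratio test on column x3 — row 1: (24/5)/(9/5) = 8/3; row 2: (12/5)/(2/5) = 6; row 3: (31/5)/(1/5) = 31. Minimum is 8/3 at row 1 (s1 leaves); pivot element 9/5.
Divide row 1 by 9/5; eliminate column x3 from the other rows.
obj-row update in column s1: 0 − (-22/5)·(5/9) = 22/9.

22/9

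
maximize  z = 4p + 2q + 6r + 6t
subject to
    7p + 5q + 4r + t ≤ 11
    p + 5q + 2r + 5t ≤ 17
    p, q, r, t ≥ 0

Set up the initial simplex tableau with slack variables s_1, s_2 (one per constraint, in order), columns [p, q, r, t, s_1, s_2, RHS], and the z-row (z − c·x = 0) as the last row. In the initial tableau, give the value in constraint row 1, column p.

7

Constraint 1 has coefficient 7 on p.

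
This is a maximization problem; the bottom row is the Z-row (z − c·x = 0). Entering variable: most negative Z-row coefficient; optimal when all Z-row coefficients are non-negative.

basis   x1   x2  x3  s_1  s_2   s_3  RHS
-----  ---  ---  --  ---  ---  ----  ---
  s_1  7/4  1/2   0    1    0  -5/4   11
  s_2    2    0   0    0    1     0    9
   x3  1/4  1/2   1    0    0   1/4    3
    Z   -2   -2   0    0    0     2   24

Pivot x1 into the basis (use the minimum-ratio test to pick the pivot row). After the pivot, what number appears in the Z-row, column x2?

-2

Ratio test on column x1 — row 1: 11/(7/4) = 44/7; row 2: 9/2 = 9/2; row 3: 3/(1/4) = 12. Minimum is 9/2 at row 2 (s_2 leaves); pivot element 2.
Divide row 2 by 2; eliminate column x1 from the other rows.
Z-row update in column x2: -2 − (-2)·0 = -2.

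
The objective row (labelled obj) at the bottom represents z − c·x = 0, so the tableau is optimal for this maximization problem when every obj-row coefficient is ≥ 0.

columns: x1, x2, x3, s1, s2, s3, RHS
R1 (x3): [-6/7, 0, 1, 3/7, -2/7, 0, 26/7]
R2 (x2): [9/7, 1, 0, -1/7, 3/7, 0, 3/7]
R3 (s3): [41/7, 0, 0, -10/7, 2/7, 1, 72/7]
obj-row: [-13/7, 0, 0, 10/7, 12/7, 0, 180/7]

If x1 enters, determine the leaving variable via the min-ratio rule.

x2

Column x1 entries and ratios — x3: -6/7 ≤ 0, skip; x2: (3/7)/(9/7) = 1/3; s3: (72/7)/(41/7) = 72/41.
Smallest ratio is 1/3 in the row of x2, so x2 leaves.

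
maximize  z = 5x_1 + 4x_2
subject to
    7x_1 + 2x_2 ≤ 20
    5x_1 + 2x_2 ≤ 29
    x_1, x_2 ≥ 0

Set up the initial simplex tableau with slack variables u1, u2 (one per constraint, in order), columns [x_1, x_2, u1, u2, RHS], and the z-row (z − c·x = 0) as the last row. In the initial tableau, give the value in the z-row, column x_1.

-5

The z-row carries the negated objective coefficients: the x_1 entry is -5.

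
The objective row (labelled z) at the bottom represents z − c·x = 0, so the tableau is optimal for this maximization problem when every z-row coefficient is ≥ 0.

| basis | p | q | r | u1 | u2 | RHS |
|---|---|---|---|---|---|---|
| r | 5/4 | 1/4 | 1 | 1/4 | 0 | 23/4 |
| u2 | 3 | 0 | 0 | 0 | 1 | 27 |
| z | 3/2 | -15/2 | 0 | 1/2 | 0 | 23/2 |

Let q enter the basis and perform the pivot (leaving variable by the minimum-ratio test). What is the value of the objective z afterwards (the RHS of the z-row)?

Ratio test on column q — row 1: (23/4)/(1/4) = 23; row 2: entry 0 ≤ 0. Minimum is 23 at row 1 (r leaves); pivot element 1/4.
Pivot on row 1; the z-row RHS becomes 23/2 − (-15/2)·23 = 184.

184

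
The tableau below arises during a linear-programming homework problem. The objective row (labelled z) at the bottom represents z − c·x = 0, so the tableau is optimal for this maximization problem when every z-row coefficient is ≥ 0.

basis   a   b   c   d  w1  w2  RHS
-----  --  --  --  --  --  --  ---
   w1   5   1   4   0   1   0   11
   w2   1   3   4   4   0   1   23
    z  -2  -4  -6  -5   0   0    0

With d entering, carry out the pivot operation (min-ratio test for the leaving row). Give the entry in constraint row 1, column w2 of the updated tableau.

0

Ratio test on column d — row 1: entry 0 ≤ 0; row 2: 23/4 = 23/4. Minimum is 23/4 at row 2 (w2 leaves); pivot element 4.
Divide row 2 by 4; eliminate column d from the other rows.
Row 1 update in column w2: 0 − 0·(1/4) = 0.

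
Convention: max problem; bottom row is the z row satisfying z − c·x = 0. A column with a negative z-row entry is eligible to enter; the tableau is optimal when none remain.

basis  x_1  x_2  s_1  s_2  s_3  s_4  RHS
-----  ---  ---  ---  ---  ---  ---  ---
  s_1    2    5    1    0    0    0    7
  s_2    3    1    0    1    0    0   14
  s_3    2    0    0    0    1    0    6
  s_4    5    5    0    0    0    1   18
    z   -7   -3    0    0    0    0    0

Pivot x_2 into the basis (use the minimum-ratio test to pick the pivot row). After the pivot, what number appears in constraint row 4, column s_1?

Ratio test on column x_2 — row 1: 7/5 = 7/5; row 2: 14/1 = 14; row 3: entry 0 ≤ 0; row 4: 18/5 = 18/5. Minimum is 7/5 at row 1 (s_1 leaves); pivot element 5.
Divide row 1 by 5; eliminate column x_2 from the other rows.
Row 4 update in column s_1: 0 − 5·(1/5) = -1.

-1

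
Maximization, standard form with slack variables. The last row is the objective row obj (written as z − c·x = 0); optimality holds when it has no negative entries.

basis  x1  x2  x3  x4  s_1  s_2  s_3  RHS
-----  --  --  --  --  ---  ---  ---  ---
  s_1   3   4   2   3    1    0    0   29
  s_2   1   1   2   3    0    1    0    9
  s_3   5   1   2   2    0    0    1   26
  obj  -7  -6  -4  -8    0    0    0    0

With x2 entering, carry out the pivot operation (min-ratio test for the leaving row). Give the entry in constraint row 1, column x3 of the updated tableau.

Ratio test on column x2 — row 1: 29/4 = 29/4; row 2: 9/1 = 9; row 3: 26/1 = 26. Minimum is 29/4 at row 1 (s_1 leaves); pivot element 4.
Divide row 1 by 4; eliminate column x2 from the other rows.
In the new row 1, the x3 entry is the old entry divided by the pivot: 2/4 = 1/2.

1/2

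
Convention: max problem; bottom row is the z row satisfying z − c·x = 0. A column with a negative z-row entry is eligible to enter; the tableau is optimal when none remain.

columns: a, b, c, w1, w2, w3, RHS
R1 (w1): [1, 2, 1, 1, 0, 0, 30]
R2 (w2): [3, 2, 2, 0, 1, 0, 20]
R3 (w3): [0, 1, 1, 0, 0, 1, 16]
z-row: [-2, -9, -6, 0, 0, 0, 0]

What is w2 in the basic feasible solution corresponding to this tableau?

w2 is basic (row 2); its value is the RHS of that row, 20.

20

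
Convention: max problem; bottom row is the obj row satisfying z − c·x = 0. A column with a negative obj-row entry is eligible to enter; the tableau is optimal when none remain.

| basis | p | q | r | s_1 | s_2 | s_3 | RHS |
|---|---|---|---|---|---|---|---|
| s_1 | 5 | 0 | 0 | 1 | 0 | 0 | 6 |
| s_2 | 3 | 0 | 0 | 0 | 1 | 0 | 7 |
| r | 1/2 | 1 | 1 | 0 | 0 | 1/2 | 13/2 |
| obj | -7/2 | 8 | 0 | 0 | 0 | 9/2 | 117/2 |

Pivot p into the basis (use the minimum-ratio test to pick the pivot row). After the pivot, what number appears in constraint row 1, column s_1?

1/5

Ratio test on column p — row 1: 6/5 = 6/5; row 2: 7/3 = 7/3; row 3: (13/2)/(1/2) = 13. Minimum is 6/5 at row 1 (s_1 leaves); pivot element 5.
Divide row 1 by 5; eliminate column p from the other rows.
In the new row 1, the s_1 entry is the old entry divided by the pivot: 1/5 = 1/5.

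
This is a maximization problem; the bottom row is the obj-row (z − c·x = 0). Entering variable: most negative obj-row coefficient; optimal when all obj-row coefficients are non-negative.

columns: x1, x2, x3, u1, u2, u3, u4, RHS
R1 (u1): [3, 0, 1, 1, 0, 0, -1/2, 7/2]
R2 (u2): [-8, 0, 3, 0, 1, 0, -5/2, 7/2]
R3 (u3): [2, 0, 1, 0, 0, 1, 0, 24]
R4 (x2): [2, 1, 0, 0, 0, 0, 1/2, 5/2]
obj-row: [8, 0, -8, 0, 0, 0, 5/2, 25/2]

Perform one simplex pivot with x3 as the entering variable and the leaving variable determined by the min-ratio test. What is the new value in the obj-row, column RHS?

131/6

Ratio test on column x3 — row 1: (7/2)/1 = 7/2; row 2: (7/2)/3 = 7/6; row 3: 24/1 = 24; row 4: entry 0 ≤ 0. Minimum is 7/6 at row 2 (u2 leaves); pivot element 3.
Divide row 2 by 3; eliminate column x3 from the other rows.
obj-row update in column RHS: 25/2 − (-8)·(7/6) = 131/6.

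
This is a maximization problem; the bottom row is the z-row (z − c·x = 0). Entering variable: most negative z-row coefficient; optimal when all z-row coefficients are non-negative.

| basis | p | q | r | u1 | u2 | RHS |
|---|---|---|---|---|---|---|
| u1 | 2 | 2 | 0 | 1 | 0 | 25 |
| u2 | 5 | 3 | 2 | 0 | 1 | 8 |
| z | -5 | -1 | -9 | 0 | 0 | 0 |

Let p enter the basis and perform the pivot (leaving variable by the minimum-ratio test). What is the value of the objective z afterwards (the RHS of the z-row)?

Ratio test on column p — row 1: 25/2 = 25/2; row 2: 8/5 = 8/5. Minimum is 8/5 at row 2 (u2 leaves); pivot element 5.
Pivot on row 2; the z-row RHS becomes 0 − (-5)·(8/5) = 8.

8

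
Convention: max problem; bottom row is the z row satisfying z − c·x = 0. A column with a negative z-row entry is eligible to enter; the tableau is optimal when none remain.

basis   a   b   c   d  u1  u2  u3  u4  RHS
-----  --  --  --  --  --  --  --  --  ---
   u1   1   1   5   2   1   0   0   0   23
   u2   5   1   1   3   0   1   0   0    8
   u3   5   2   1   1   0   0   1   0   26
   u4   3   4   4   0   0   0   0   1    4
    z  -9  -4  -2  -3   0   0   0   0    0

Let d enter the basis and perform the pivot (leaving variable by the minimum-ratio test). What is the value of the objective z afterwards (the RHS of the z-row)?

Ratio test on column d — row 1: 23/2 = 23/2; row 2: 8/3 = 8/3; row 3: 26/1 = 26; row 4: entry 0 ≤ 0. Minimum is 8/3 at row 2 (u2 leaves); pivot element 3.
Pivot on row 2; the z-row RHS becomes 0 − (-3)·(8/3) = 8.

8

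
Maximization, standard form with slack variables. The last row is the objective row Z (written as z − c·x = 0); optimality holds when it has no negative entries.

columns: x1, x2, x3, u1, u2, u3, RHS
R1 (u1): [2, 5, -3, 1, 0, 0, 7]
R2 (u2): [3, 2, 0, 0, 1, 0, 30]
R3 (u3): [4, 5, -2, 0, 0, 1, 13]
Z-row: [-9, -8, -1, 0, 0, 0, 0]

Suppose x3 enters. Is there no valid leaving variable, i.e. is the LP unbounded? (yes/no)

Every constraint-row entry in column x3 is ≤ 0, so increasing x3 is unbounded.

yes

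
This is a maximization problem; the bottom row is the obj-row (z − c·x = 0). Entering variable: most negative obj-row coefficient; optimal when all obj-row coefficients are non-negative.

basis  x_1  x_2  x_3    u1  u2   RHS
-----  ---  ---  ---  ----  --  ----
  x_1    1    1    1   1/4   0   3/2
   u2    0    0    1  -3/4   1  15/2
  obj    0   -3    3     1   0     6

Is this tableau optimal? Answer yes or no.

no

The obj-row has a negative entry -3 in column x_2, so it is not optimal.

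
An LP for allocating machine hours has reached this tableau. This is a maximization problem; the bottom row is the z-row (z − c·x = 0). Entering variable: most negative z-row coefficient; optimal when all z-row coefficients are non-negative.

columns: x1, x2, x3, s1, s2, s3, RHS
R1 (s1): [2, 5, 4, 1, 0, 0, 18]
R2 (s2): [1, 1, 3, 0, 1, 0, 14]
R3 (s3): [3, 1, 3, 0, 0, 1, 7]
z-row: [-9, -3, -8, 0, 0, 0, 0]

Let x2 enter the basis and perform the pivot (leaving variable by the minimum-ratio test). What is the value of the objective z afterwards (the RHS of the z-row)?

Ratio test on column x2 — row 1: 18/5 = 18/5; row 2: 14/1 = 14; row 3: 7/1 = 7. Minimum is 18/5 at row 1 (s1 leaves); pivot element 5.
Pivot on row 1; the z-row RHS becomes 0 − (-3)·(18/5) = 54/5.

54/5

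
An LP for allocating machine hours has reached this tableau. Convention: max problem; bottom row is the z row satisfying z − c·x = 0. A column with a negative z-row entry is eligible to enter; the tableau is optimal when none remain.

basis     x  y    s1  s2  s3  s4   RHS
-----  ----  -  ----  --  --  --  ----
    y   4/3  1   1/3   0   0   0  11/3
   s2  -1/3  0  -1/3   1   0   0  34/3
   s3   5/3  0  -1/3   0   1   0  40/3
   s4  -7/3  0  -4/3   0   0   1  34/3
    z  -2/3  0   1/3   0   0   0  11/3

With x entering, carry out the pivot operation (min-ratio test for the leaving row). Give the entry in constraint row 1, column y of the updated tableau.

Ratio test on column x — row 1: (11/3)/(4/3) = 11/4; row 2: entry -1/3 ≤ 0; row 3: (40/3)/(5/3) = 8; row 4: entry -7/3 ≤ 0. Minimum is 11/4 at row 1 (y leaves); pivot element 4/3.
Divide row 1 by 4/3; eliminate column x from the other rows.
In the new row 1, the y entry is the old entry divided by the pivot: 1/(4/3) = 3/4.

3/4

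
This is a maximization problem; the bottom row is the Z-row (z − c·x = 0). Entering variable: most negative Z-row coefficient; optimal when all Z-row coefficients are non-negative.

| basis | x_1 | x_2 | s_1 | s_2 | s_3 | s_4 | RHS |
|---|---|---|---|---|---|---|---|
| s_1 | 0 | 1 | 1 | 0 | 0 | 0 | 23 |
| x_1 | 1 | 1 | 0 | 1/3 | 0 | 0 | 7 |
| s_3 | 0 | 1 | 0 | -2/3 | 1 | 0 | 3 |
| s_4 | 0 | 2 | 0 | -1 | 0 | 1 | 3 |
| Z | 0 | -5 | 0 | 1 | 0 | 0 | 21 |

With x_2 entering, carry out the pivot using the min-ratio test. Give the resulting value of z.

Ratio test on column x_2 — row 1: 23/1 = 23; row 2: 7/1 = 7; row 3: 3/1 = 3; row 4: 3/2 = 3/2. Minimum is 3/2 at row 4 (s_4 leaves); pivot element 2.
Pivot on row 4; the Z-row RHS becomes 21 − (-5)·(3/2) = 57/2.

57/2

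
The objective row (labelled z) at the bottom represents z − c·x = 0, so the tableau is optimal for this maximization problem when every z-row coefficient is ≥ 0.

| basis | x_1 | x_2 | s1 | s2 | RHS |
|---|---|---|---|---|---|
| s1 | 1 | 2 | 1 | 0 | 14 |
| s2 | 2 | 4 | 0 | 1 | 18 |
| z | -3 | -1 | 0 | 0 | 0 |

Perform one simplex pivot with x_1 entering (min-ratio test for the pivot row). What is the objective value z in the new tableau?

27

Ratio test on column x_1 — row 1: 14/1 = 14; row 2: 18/2 = 9. Minimum is 9 at row 2 (s2 leaves); pivot element 2.
Pivot on row 2; the z-row RHS becomes 0 − (-3)·9 = 27.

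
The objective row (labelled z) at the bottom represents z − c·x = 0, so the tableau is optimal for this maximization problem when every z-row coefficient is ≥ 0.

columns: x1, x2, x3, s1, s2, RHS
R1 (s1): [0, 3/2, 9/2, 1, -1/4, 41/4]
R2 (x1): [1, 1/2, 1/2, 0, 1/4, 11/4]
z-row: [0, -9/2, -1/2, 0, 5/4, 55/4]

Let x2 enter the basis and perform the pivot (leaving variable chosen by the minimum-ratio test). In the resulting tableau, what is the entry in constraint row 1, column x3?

3

Ratio test on column x2 — row 1: (41/4)/(3/2) = 41/6; row 2: (11/4)/(1/2) = 11/2. Minimum is 11/2 at row 2 (x1 leaves); pivot element 1/2.
Divide row 2 by 1/2; eliminate column x2 from the other rows.
Row 1 update in column x3: 9/2 − (3/2)·1 = 3.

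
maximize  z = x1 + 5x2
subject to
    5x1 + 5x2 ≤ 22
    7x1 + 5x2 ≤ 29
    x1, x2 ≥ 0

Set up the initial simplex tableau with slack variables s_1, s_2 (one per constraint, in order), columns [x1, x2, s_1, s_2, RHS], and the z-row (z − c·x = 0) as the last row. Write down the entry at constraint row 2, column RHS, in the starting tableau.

The RHS of constraint 2 is b_2 = 29.

29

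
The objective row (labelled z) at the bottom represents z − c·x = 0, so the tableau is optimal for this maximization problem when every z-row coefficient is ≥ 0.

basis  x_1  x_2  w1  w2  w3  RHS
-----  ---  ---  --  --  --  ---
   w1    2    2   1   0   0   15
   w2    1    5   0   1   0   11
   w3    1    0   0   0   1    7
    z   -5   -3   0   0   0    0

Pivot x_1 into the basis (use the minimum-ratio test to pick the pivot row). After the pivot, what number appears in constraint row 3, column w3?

Ratio test on column x_1 — row 1: 15/2 = 15/2; row 2: 11/1 = 11; row 3: 7/1 = 7. Minimum is 7 at row 3 (w3 leaves); pivot element 1.
Divide row 3 by 1; eliminate column x_1 from the other rows.
In the new row 3, the w3 entry is the old entry divided by the pivot: 1/1 = 1.

1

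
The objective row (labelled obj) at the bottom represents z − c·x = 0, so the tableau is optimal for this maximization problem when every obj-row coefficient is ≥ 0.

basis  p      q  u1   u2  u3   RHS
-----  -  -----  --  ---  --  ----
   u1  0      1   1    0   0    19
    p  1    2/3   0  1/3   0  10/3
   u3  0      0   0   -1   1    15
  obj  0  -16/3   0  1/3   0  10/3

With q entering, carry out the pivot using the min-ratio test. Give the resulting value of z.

Ratio test on column q — row 1: 19/1 = 19; row 2: (10/3)/(2/3) = 5; row 3: entry 0 ≤ 0. Minimum is 5 at row 2 (p leaves); pivot element 2/3.
Pivot on row 2; the obj-row RHS becomes 10/3 − (-16/3)·5 = 30.

30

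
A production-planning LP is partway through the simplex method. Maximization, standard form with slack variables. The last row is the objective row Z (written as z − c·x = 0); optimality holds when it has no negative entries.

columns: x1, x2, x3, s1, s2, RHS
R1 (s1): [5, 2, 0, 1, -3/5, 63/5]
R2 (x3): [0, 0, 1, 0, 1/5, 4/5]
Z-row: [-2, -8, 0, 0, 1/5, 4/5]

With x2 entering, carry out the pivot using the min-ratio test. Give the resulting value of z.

256/5

Ratio test on column x2 — row 1: (63/5)/2 = 63/10; row 2: entry 0 ≤ 0. Minimum is 63/10 at row 1 (s1 leaves); pivot element 2.
Pivot on row 1; the Z-row RHS becomes 4/5 − (-8)·(63/10) = 256/5.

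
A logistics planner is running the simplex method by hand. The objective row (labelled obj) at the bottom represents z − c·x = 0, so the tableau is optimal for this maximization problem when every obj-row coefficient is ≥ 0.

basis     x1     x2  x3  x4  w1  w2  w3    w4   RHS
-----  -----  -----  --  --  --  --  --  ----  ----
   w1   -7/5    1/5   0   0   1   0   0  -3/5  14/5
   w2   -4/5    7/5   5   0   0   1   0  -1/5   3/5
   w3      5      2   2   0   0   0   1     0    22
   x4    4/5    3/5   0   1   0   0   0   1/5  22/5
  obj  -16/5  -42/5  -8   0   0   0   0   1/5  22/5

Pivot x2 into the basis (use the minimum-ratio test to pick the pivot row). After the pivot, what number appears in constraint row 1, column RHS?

Ratio test on column x2 — row 1: (14/5)/(1/5) = 14; row 2: (3/5)/(7/5) = 3/7; row 3: 22/2 = 11; row 4: (22/5)/(3/5) = 22/3. Minimum is 3/7 at row 2 (w2 leaves); pivot element 7/5.
Divide row 2 by 7/5; eliminate column x2 from the other rows.
Row 1 update in column RHS: 14/5 − (1/5)·(3/7) = 19/7.

19/7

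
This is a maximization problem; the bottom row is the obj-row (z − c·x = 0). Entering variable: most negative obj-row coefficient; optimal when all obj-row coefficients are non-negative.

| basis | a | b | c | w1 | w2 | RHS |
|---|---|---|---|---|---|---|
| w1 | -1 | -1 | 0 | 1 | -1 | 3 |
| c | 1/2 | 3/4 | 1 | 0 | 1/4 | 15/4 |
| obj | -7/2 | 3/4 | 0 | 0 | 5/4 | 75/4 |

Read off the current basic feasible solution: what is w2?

w2 is not in the basis, so in the current basic feasible solution w2 = 0.

0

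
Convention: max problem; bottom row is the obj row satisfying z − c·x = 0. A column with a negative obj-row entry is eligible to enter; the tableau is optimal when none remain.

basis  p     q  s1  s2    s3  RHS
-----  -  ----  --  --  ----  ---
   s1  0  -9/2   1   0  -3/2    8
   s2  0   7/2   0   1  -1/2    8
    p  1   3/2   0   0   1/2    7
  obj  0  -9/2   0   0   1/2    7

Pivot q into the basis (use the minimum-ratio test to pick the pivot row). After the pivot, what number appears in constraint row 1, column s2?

Ratio test on column q — row 1: entry -9/2 ≤ 0; row 2: 8/(7/2) = 16/7; row 3: 7/(3/2) = 14/3. Minimum is 16/7 at row 2 (s2 leaves); pivot element 7/2.
Divide row 2 by 7/2; eliminate column q from the other rows.
Row 1 update in column s2: 0 − (-9/2)·(2/7) = 9/7.

9/7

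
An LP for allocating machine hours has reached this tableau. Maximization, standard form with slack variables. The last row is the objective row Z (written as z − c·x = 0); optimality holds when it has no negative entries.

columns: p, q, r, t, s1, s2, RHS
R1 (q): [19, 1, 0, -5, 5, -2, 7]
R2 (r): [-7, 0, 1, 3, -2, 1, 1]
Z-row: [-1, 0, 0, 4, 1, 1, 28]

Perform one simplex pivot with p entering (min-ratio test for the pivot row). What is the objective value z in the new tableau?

Ratio test on column p — row 1: 7/19 = 7/19; row 2: entry -7 ≤ 0. Minimum is 7/19 at row 1 (q leaves); pivot element 19.
Pivot on row 1; the Z-row RHS becomes 28 − (-1)·(7/19) = 539/19.

539/19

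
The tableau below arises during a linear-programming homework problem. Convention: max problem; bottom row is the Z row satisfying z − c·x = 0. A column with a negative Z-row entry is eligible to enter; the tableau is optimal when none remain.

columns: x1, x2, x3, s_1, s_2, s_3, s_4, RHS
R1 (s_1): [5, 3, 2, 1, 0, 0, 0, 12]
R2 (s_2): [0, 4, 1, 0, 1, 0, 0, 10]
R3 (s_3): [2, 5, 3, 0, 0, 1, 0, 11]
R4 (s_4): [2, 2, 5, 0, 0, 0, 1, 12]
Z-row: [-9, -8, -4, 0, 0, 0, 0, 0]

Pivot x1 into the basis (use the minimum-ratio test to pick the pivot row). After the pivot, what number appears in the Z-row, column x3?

Ratio test on column x1 — row 1: 12/5 = 12/5; row 2: entry 0 ≤ 0; row 3: 11/2 = 11/2; row 4: 12/2 = 6. Minimum is 12/5 at row 1 (s_1 leaves); pivot element 5.
Divide row 1 by 5; eliminate column x1 from the other rows.
Z-row update in column x3: -4 − (-9)·(2/5) = -2/5.

-2/5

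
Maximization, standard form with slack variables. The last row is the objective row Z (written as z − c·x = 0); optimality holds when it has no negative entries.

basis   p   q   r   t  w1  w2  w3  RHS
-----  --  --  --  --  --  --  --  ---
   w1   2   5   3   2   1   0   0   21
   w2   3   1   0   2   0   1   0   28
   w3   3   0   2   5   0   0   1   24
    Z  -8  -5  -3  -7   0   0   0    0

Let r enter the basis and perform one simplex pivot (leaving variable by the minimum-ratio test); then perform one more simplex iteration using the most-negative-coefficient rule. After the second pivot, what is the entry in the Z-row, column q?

-12

Ratio test on column r — row 1: 21/3 = 7; row 2: entry 0 ≤ 0; row 3: 24/2 = 12. Minimum is 7 at row 1 (w1 leaves); pivot element 3.
Divide row 1 by 3; eliminate column r from the other rows.
Second iteration: most negative Z-row entry is -6 in column p, so p enters.
Ratio test on column p — row 1: 7/(2/3) = 21/2; row 2: 28/3 = 28/3; row 3: 10/(5/3) = 6. Minimum is 6 at row 3 (w3 leaves); pivot element 5/3.
Divide row 3 by 5/3; eliminate column p from the other rows.
After both pivots, the entry at the Z-row, column q is -12.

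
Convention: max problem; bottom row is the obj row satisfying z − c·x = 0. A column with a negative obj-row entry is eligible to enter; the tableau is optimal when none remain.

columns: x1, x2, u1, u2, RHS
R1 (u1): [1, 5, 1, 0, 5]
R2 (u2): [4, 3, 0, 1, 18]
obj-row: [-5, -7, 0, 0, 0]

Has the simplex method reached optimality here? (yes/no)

The obj-row has a negative entry -7 in column x2, so it is not optimal.

no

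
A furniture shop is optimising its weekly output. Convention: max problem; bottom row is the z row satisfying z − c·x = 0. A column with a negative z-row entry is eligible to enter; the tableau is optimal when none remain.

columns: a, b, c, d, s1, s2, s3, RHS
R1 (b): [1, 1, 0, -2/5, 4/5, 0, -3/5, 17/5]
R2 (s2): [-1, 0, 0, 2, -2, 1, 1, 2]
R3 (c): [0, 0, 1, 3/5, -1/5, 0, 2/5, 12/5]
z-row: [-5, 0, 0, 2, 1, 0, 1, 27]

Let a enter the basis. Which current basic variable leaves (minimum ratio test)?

Column a entries and ratios — b: (17/5)/1 = 17/5; s2: -1 ≤ 0, skip; c: 0 ≤ 0, skip.
Smallest ratio is 17/5 in the row of b, so b leaves.

b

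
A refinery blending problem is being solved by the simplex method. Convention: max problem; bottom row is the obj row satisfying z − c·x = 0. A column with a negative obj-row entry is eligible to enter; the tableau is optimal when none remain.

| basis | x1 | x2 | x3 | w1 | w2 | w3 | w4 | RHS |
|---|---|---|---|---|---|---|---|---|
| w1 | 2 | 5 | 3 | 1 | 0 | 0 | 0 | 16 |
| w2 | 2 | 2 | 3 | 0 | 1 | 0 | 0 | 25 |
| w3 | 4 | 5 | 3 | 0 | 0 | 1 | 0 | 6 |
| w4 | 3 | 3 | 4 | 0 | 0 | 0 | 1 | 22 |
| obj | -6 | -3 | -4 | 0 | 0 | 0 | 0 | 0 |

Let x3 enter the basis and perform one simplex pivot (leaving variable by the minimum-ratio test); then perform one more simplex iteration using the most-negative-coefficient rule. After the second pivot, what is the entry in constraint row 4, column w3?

Ratio test on column x3 — row 1: 16/3 = 16/3; row 2: 25/3 = 25/3; row 3: 6/3 = 2; row 4: 22/4 = 11/2. Minimum is 2 at row 3 (w3 leaves); pivot element 3.
Divide row 3 by 3; eliminate column x3 from the other rows.
Second iteration: most negative obj-row entry is -2/3 in column x1, so x1 enters.
Ratio test on column x1 — row 1: entry -2 ≤ 0; row 2: entry -2 ≤ 0; row 3: 2/(4/3) = 3/2; row 4: entry -7/3 ≤ 0. Minimum is 3/2 at row 3 (x3 leaves); pivot element 4/3.
Divide row 3 by 4/3; eliminate column x1 from the other rows.
After both pivots, the entry at constraint row 4, column w3 is -3/4.

-3/4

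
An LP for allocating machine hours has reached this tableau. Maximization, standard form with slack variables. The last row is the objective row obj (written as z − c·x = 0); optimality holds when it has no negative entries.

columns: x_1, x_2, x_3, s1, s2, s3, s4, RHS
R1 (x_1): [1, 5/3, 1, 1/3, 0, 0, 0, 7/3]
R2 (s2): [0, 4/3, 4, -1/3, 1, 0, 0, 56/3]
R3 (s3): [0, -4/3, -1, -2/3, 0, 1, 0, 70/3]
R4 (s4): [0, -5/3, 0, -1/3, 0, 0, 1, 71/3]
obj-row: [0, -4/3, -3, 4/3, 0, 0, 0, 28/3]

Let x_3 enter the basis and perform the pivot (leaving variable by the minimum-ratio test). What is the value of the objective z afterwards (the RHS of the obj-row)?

Ratio test on column x_3 — row 1: (7/3)/1 = 7/3; row 2: (56/3)/4 = 14/3; row 3: entry -1 ≤ 0; row 4: entry 0 ≤ 0. Minimum is 7/3 at row 1 (x_1 leaves); pivot element 1.
Pivot on row 1; the obj-row RHS becomes 28/3 − (-3)·(7/3) = 49/3.

49/3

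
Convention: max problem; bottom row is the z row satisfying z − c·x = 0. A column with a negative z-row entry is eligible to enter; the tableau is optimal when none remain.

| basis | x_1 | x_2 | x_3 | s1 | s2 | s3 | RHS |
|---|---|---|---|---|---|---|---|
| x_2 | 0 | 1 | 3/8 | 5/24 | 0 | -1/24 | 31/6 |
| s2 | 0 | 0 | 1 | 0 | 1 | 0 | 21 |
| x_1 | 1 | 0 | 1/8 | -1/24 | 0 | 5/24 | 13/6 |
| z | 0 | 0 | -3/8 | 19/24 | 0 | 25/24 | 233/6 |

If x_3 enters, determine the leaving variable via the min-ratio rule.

x_2

Column x_3 entries and ratios — x_2: (31/6)/(3/8) = 124/9; s2: 21/1 = 21; x_1: (13/6)/(1/8) = 52/3.
Smallest ratio is 124/9 in the row of x_2, so x_2 leaves.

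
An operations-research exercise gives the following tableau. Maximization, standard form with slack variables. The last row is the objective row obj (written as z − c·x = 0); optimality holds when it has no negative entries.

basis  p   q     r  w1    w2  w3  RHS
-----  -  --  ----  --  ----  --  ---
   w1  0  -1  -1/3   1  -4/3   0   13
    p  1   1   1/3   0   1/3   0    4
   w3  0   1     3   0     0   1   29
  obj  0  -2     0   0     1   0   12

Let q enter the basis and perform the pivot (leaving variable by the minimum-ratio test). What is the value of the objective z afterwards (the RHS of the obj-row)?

Ratio test on column q — row 1: entry -1 ≤ 0; row 2: 4/1 = 4; row 3: 29/1 = 29. Minimum is 4 at row 2 (p leaves); pivot element 1.
Pivot on row 2; the obj-row RHS becomes 12 − (-2)·4 = 20.

20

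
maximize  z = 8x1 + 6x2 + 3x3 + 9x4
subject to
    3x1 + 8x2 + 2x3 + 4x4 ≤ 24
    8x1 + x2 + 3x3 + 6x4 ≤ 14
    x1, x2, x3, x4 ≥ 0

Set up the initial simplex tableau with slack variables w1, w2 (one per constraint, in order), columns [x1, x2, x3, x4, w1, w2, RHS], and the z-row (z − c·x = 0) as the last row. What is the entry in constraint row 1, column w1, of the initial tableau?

1

Slack w1 belongs to constraint 1; its column is the unit vector e_1, so the entry in row 1 is 1.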